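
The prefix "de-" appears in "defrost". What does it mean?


Prefix: de-
Example: defrost (de- + frost)
Meaning = remove / reverse


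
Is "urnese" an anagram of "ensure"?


Word 1: "ensure" → sorted: eenrsu
Word 2: "urnese" → sorted: eenrsu
Same letters? eenrsu == eenrsu
Anagram = Yes


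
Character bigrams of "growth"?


Word: "growth" (length 6)
Number of bigrams = 6 - 2 + 1 = 5
  Position 0: "gr"
  Position 1: "ro"
  Position 2: "ow"
  Position 3: "wt"
  Position 4: "th"
Bigrams = "gr", "ro", "ow", "wt", "th"


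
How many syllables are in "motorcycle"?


Word: "motorcycle"
Syllable breakdown: mo | tor | cy | cle
Counting: 4 parts
= 4 syllables


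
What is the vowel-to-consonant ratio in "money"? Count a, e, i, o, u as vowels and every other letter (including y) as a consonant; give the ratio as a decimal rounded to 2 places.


Word: "money"
Vowels (a,e,i,o,u): 2
Consonants: 3
Ratio = 2/3
= 0.67


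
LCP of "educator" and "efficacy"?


Word 1: "educator"
Word 2: "efficacy"
Comparing from start:
  Pos 0: 'e' == 'e'
  Pos 1: 'd' != 'f' (stop)
LCP = "e" (length 1)


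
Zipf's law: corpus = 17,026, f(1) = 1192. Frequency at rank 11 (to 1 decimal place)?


Zipf's law: f(r) = f(1) / r
f(1) = 1192
f(11) = 1192 / 11
= 108.4 occurrences


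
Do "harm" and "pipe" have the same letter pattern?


Pattern of "harm": [0, 1, 2, 3]
Pattern of "pipe": [0, 1, 0, 2]
Patterns do not match
Same pattern = No


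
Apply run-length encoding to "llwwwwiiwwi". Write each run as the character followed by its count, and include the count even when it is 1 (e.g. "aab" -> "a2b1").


String: "llwwwwiiwwi"
Scanning for consecutive runs:
  'l' x 2
  'w' x 4
  'i' x 2
  'w' x 2
  'i' x 1
RLE = "l2w4i2w2i1"


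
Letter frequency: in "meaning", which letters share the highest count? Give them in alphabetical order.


Word: "meaning"
Letter counts:
  'a': 1
  'e': 1
  'g': 1
  'i': 1
  'm': 1
  'n': 2
Maximum count = 2
Most frequent = 'n' (2 times each)


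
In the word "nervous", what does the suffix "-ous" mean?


Suffix: -ous
Example: nervous = nerve + -ous, with a spelling change
Meaning = having quality of


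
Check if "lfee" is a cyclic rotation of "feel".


Word: "feel", Candidate: "lfee"
Method: check if candidate is substring of word+word
"feelfeel" contains "lfee"? Yes
Is rotation = Yes


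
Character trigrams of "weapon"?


Word: "weapon" (length 6)
Number of trigrams = 6 - 3 + 1 = 4
  Position 0: "wea"
  Position 1: "eap"
  Position 2: "apo"
  Position 3: "pon"
Trigrams = "wea", "eap", "apo", "pon"


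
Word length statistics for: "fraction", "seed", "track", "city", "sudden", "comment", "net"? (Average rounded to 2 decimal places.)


Lengths: "fraction"=8, "seed"=4, "track"=5, "city"=4, "sudden"=6, "comment"=7, "net"=3
Sum = 37, Count = 7
Average = 37/7 = 5.29
= avg=5.29, min=3, max=8


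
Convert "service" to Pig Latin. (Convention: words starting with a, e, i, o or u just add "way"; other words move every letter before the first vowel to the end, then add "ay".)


Word: "service"
Starts with consonant(s) → move to end, add 'ay'
Consonant cluster: "s"
Pig Latin = "ervicesay"


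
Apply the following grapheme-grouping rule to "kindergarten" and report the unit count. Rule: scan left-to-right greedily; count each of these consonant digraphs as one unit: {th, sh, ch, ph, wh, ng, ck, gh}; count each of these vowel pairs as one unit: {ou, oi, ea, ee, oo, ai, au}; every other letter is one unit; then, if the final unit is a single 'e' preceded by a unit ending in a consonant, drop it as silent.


Word: "kindergarten" (12 letters)
Left-to-right scan:
  1. 'k' (letter)
  2. 'i' (letter)
  3. 'n' (letter)
  4. 'd' (letter)
  5. 'e' (letter)
  6. 'r' (letter)
  7. 'g' (letter)
  8. 'a' (letter)
  9. 'r' (letter)
  10. 't' (letter)
  11. 'e' (letter)
  12. 'n' (letter)
Units from scan: 12
Sound units = 12 units


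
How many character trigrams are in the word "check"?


Word: "check" (length 5)
Number of 3-grams = length - 3 + 1 = 5 - 3 + 1
= 3


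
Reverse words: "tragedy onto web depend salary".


Original: "tragedy onto web depend salary"
Words (1..n): tragedy | onto | web | depend | salary
Reversed (n..1): salary | depend | web | onto | tragedy
Result = "salary depend web onto tragedy"


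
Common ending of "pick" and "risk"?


Word 1: "pick"
Word 2: "risk"
Comparing from end:
  Pos -1: 'k' == 'k'
  Pos -2: 'c' != 's' (stop)
LCS = "k" (length 1)


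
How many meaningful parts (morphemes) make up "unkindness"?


Word: "unkindness"
Morphemes: un- | kind | -ness
Each morpheme carries meaning
= 3 morphemes


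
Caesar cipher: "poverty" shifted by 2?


Word: "poverty"
Shift: 2
Each letter → (letter + shift) mod 26:
  'p' (15) + 2 = 17 → 'r'
  'o' (14) + 2 = 16 → 'q'
  'v' (21) + 2 = 23 → 'x'
  'e' (4) + 2 = 6 → 'g'
  'r' (17) + 2 = 19 → 't'
  't' (19) + 2 = 21 → 'v'
  'y' (24) + 2 = 0 → 'a'
Result = "rqxgtva"


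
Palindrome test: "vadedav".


Word: "vadedav"
Reversed: "vadedav"
Forward == Backward? vadedav == vadedav
Palindrome = Yes


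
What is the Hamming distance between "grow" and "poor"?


Comparing character by character (same length = 4):
  Pos 0: 'g' vs 'p' !=
  Pos 1: 'r' vs 'o' !=
  Pos 2: 'o' vs 'o' =
  Pos 3: 'w' vs 'r' !=
Hamming distance = 3


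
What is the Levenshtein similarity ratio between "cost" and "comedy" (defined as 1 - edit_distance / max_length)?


Word 1: "cost" (length 4)
Word 2: "comedy" (length 6)
One optimal edit sequence:
  1. keep 'c'
  2. keep 'o'
  3. insert 'm'  (+1)
  4. insert 'e'  (+1)
  5. substitute 's' -> 'd'  (+1)
  6. substitute 't' -> 'y'  (+1)
Edit distance = 4
Max length = max(4, 6) = 6
Similarity = 1 - 4/6
= 0.3333


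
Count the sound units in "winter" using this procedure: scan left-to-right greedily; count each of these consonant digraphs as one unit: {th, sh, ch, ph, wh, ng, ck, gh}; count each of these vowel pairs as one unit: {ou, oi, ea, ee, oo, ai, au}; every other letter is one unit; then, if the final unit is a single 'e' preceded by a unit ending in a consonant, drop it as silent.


Word: "winter" (6 letters)
Left-to-right scan:
  (1) 'w' (letter)
  (2) 'i' (letter)
  (3) 'n' (letter)
  (4) 't' (letter)
  (5) 'e' (letter)
  (6) 'r' (letter)
Units from scan: 6
Sound units = 6 units


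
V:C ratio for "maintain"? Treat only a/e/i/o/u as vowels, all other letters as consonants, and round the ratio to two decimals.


Word: "maintain"
Vowels (a,e,i,o,u): 4
Consonants: 4
Ratio = 4/4
= 1.00


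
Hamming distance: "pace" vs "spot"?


Comparing character by character (same length = 4):
  Pos 0: 'p' vs 's' !=
  Pos 1: 'a' vs 'p' !=
  Pos 2: 'c' vs 'o' !=
  Pos 3: 'e' vs 't' !=
Hamming distance = 4


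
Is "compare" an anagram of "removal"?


Word 1: "removal" → sorted: aelmorv
Word 2: "compare" → sorted: acemopr
Same letters? aelmorv != acemopr
Anagram = No


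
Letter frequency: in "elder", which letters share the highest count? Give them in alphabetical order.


Word: "elder"
Letter counts:
  'd': 1
  'e': 2
  'l': 1
  'r': 1
Maximum count = 2
Most frequent = 'e' (2 times each)


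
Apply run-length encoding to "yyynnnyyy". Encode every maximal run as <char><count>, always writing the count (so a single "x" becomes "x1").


String: "yyynnnyyy"
Scanning for consecutive runs:
  'y' x 3
  'n' x 3
  'y' x 3
RLE = "y3n3y3"


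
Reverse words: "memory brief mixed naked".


Original: "memory brief mixed naked"
Words (1..n): memory | brief | mixed | naked
Reversed (n..1): naked | mixed | brief | memory
Result = "naked mixed brief memory"


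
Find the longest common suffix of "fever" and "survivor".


Word 1: "fever"
Word 2: "survivor"
Comparing from end:
  Pos -1: 'r' == 'r'
  Pos -2: 'e' != 'o' (stop)
LCS = "r" (length 1)


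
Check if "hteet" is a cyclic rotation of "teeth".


Word: "teeth", Candidate: "hteet"
Method: check if candidate is substring of word+word
"teethteeth" contains "hteet"? Yes
Is rotation = Yes


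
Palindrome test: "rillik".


Word: "rillik"
Reversed: "killir"
Forward == Backward? rillik != killir
Palindrome = No


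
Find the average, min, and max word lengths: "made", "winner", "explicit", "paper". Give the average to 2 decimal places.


Lengths: "made"=4, "winner"=6, "explicit"=8, "paper"=5
Sum = 23, Count = 4
Average = 23/4 = 5.75
= avg=5.75, min=4, max=8


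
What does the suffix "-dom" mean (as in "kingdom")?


Suffix: -dom
Example: kingdom = king + -dom
Meaning = state / realm


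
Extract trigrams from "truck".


Word: "truck" (length 5)
Number of trigrams = 5 - 3 + 1 = 3
  Position 0: "tru"
  Position 1: "ruc"
  Position 2: "uck"
Trigrams = "tru", "ruc", "uck"


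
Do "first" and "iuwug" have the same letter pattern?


Pattern of "first": [0, 1, 2, 3, 4]
Pattern of "iuwug": [0, 1, 2, 1, 3]
Patterns do not match
Same pattern = No


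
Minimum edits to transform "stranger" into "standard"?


Word 1: "stranger" (length 8)
Word 2: "standard" (length 8)
One optimal edit sequence (insert/delete/substitute each cost 1):
  1. keep 's'
  2. keep 't'
  3. delete 'r'  (+1)
  4. keep 'a'
  5. keep 'n'
  6. substitute 'g' -> 'd'  (+1)
  7. substitute 'e' -> 'a'  (+1)
  8. keep 'r'
  9. insert 'd'  (+1)
Total edit operations: 4
Edit distance = 4


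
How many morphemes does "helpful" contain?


Word: "helpful"
Morphemes: help | -ful
Each morpheme carries meaning
= 2 morphemes


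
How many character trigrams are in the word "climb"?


Word: "climb" (length 5)
Number of 3-grams = length - 3 + 1 = 5 - 3 + 1
= 3


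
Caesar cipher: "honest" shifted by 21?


Word: "honest"
Shift: 21
Each letter → (letter + shift) mod 26:
  'h' (7) + 21 = 2 → 'c'
  'o' (14) + 21 = 9 → 'j'
  'n' (13) + 21 = 8 → 'i'
  'e' (4) + 21 = 25 → 'z'
  's' (18) + 21 = 13 → 'n'
  't' (19) + 21 = 14 → 'o'
Result = "cjizno"


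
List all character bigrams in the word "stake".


Word: "stake" (length 5)
Number of bigrams = 5 - 2 + 1 = 4
  Position 0: "st"
  Position 1: "ta"
  Position 2: "ak"
  Position 3: "ke"
Bigrams = "st", "ta", "ak", "ke"


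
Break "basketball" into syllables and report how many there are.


Word: "basketball"
Syllable breakdown: bas / ket / ball
Counting: 3 parts
= 3 syllables


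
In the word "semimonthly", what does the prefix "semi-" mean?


Prefix: semi-
Example: semimonthly (semi- + monthly)
Meaning = half


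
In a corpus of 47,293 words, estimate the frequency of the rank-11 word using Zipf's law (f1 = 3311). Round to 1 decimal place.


Zipf's law: f(r) = f(1) / r
f(1) = 3311
f(11) = 3311 / 11
= 301.0 occurrences


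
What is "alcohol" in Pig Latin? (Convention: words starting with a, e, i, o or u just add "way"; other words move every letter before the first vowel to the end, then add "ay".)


Word: "alcohol"
Starts with vowel → add 'way'
Pig Latin = "alcoholway"


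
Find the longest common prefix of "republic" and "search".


Word 1: "republic"
Word 2: "search"
Comparing from start:
  Pos 0: 'r' != 's' (stop)
LCP = "" (length 0)


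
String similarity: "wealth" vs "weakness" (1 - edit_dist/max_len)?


Word 1: "wealth" (length 6)
Word 2: "weakness" (length 8)
One optimal edit sequence:
  1. keep 'w'
  2. keep 'e'
  3. keep 'a'
  4. insert 'k'  (+1)
  5. insert 'n'  (+1)
  6. substitute 'l' -> 'e'  (+1)
  7. substitute 't' -> 's'  (+1)
  8. substitute 'h' -> 's'  (+1)
Edit distance = 5
Max length = max(6, 8) = 8
Similarity = 1 - 5/8
= 0.3750


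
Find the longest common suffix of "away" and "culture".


Word 1: "away"
Word 2: "culture"
Comparing from end:
  Pos -1: 'y' != 'e' (stop)
LCS = "" (length 0)


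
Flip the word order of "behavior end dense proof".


Original: "behavior end dense proof"
Words (1..n): behavior | end | dense | proof
Reversed (n..1): proof | dense | end | behavior
Result = "proof dense end behavior"


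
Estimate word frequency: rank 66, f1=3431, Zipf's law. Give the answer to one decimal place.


Zipf's law: f(r) = f(1) / r
f(1) = 3431
f(66) = 3431 / 66
= 52.0 occurrences


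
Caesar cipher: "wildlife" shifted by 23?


Word: "wildlife"
Shift: 23
Each letter → (letter + shift) mod 26:
  'w' (22) + 23 = 19 → 't'
  'i' (8) + 23 = 5 → 'f'
  'l' (11) + 23 = 8 → 'i'
  'd' (3) + 23 = 0 → 'a'
  'l' (11) + 23 = 8 → 'i'
  'i' (8) + 23 = 5 → 'f'
  'f' (5) + 23 = 2 → 'c'
  'e' (4) + 23 = 1 → 'b'
Result = "tfiaifcb"


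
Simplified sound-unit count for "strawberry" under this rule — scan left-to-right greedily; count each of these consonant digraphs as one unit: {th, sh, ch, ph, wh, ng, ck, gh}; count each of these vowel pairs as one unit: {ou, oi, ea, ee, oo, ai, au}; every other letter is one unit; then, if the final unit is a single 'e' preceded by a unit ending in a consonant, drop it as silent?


Word: "strawberry" (10 letters)
Left-to-right scan:
  [1] 's' (letter)
  [2] 't' (letter)
  [3] 'r' (letter)
  [4] 'a' (letter)
  [5] 'w' (letter)
  [6] 'b' (letter)
  [7] 'e' (letter)
  [8] 'r' (letter)
  [9] 'r' (letter)
  [10] 'y' (letter)
Units from scan: 10
Sound units = 10 units


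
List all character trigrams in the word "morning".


Word: "morning" (length 7)
Number of trigrams = 7 - 3 + 1 = 5
  Position 0: "mor"
  Position 1: "orn"
  Position 2: "rni"
  Position 3: "nin"
  Position 4: "ing"
Trigrams = "mor", "orn", "rni", "nin", "ing"


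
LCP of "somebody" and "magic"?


Word 1: "somebody"
Word 2: "magic"
Comparing from start:
  Pos 0: 's' != 'm' (stop)
LCP = "" (length 0)


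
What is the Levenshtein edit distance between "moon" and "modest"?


Word 1: "moon" (length 4)
Word 2: "modest" (length 6)
One optimal edit sequence (insert/delete/substitute each cost 1):
  1. keep 'm'
  2. keep 'o'
  3. insert 'd'  (+1)
  4. insert 'e'  (+1)
  5. substitute 'o' -> 's'  (+1)
  6. substitute 'n' -> 't'  (+1)
Total edit operations: 4
Edit distance = 4


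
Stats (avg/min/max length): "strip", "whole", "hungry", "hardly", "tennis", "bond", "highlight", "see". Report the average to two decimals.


Lengths: "strip"=5, "whole"=5, "hungry"=6, "hardly"=6, "tennis"=6, "bond"=4, "highlight"=9, "see"=3
Sum = 44, Count = 8
Average = 44/8 = 5.50
= avg=5.50, min=3, max=9


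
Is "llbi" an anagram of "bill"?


Word 1: "bill" → sorted: bill
Word 2: "llbi" → sorted: bill
Same letters? bill == bill
Anagram = Yes


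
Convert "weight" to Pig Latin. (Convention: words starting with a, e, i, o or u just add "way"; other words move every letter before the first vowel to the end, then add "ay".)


Word: "weight"
Starts with consonant(s) → move to end, add 'ay'
Consonant cluster: "w"
Pig Latin = "eightway"


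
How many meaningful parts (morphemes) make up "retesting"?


Word: "retesting"
Morphemes: re- | test | -ing
Each morpheme carries meaning
= 3 morphemes


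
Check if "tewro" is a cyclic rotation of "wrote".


Word: "wrote", Candidate: "tewro"
Method: check if candidate is substring of word+word
"wrotewrote" contains "tewro"? Yes
Is rotation = Yes


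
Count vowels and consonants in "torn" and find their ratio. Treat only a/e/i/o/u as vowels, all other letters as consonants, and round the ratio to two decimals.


Word: "torn"
Vowels (a,e,i,o,u): 1
Consonants: 3
Ratio = 1/3
= 0.33


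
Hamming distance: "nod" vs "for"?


Comparing character by character (same length = 3):
  Pos 0: 'n' vs 'f' !=
  Pos 1: 'o' vs 'o' =
  Pos 2: 'd' vs 'r' !=
Hamming distance = 2


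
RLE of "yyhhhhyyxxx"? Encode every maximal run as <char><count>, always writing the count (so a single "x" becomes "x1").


String: "yyhhhhyyxxx"
Scanning for consecutive runs:
  'y' x 2
  'h' x 4
  'y' x 2
  'x' x 3
RLE = "y2h4y2x3"


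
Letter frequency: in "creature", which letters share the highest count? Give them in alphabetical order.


Word: "creature"
Letter counts:
  'a': 1
  'c': 1
  'e': 2
  'r': 2
  't': 1
  'u': 1
Maximum count = 2
Most frequent = 'e', 'r' (2 times each)


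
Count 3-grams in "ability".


Word: "ability" (length 7)
Number of 3-grams = length - 3 + 1 = 7 - 3 + 1
= 5


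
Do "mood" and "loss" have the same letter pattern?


Pattern of "mood": [0, 1, 1, 2]
Pattern of "loss": [0, 1, 2, 2]
Patterns do not match
Same pattern = No


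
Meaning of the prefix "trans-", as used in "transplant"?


Prefix: trans-
Example: transplant = trans- + plant
Meaning = across


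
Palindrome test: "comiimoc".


Word: "comiimoc"
Reversed: "comiimoc"
Forward == Backward? comiimoc == comiimoc
Palindrome = Yes


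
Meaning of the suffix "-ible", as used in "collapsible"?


Suffix: -ible
As in: collapsible -> collapse + -ible, with a spelling change
Meaning = capable of


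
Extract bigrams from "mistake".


Word: "mistake" (length 7)
Number of bigrams = 7 - 2 + 1 = 6
  Position 0: "mi"
  Position 1: "is"
  Position 2: "st"
  Position 3: "ta"
  Position 4: "ak"
  Position 5: "ke"
Bigrams = "mi", "is", "st", "ta", "ak", "ke"


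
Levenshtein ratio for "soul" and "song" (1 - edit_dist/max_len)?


Word 1: "soul" (length 4)
Word 2: "song" (length 4)
One optimal edit sequence:
  1. keep 's'
  2. keep 'o'
  3. substitute 'u' -> 'n'  (+1)
  4. substitute 'l' -> 'g'  (+1)
Edit distance = 2
Max length = max(4, 4) = 4
Similarity = 1 - 2/4
= 0.5000


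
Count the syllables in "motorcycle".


Word: "motorcycle"
Syllable breakdown: mo-tor-cy-cle
Counting: 4 parts
= 4 syllables


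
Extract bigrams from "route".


Word: "route" (length 5)
Number of bigrams = 5 - 2 + 1 = 4
  Position 0: "ro"
  Position 1: "ou"
  Position 2: "ut"
  Position 3: "te"
Bigrams = "ro", "ou", "ut", "te"


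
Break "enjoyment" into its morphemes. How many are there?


Word: "enjoyment"
Morphemes: en- + joy + -ment
Each morpheme carries meaning
= 3 morphemes


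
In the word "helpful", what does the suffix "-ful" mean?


Suffix: -ful
Example: helpful (help + -ful)
Meaning = full of


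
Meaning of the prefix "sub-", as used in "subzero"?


Prefix: sub-
Example: subzero = sub- + zero
Meaning = under / below


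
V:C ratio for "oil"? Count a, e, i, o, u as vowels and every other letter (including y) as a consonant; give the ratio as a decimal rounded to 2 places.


Word: "oil"
Vowels (a,e,i,o,u): 2
Consonants: 1
Ratio = 2/1
= 2.00


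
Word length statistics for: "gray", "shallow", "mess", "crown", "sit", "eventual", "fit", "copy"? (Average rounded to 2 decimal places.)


Lengths: "gray"=4, "shallow"=7, "mess"=4, "crown"=5, "sit"=3, "eventual"=8, "fit"=3, "copy"=4
Sum = 38, Count = 8
Average = 38/8 = 4.75
= avg=4.75, min=3, max=8


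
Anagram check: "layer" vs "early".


Word 1: "layer" → sorted: aelry
Word 2: "early" → sorted: aelry
Same letters? aelry == aelry
Anagram = Yes


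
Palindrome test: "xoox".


Word: "xoox"
Reversed: "xoox"
Forward == Backward? xoox == xoox
Palindrome = Yes


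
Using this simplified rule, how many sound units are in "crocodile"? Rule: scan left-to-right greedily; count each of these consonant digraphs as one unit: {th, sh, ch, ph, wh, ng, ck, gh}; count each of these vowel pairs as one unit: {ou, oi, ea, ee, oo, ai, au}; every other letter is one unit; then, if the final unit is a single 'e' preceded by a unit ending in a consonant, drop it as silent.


Word: "crocodile" (9 letters)
Left-to-right scan:
  [1] 'c' (letter)
  [2] 'r' (letter)
  [3] 'o' (letter)
  [4] 'c' (letter)
  [5] 'o' (letter)
  [6] 'd' (letter)
  [7] 'i' (letter)
  [8] 'l' (letter)
  [9] 'e' (letter)
Units from scan: 9
Final unit is 'e' after a consonant -> drop as silent (-1)
Sound units = 8 units


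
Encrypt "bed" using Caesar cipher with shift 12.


Word: "bed"
Shift: 12
Each letter → (letter + shift) mod 26:
  'b' (1) + 12 = 13 → 'n'
  'e' (4) + 12 = 16 → 'q'
  'd' (3) + 12 = 15 → 'p'
Result = "nqp"


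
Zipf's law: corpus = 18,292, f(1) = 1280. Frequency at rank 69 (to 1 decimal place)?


Zipf's law: f(r) = f(1) / r
f(1) = 1280
f(69) = 1280 / 69
= 18.6 occurrences


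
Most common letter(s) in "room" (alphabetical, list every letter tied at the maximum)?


Word: "room"
Letter counts:
  'm': 1
  'o': 2
  'r': 1
Maximum count = 2
Most frequent = 'o' (2 times each)


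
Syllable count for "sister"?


Word: "sister"
Syllable breakdown: sis-ter
Counting: 2 parts
= 2 syllables


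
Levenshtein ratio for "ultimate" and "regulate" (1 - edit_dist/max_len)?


Word 1: "ultimate" (length 8)
Word 2: "regulate" (length 8)
One optimal edit sequence:
  1. substitute 'u' -> 'r'  (+1)
  2. substitute 'l' -> 'e'  (+1)
  3. substitute 't' -> 'g'  (+1)
  4. substitute 'i' -> 'u'  (+1)
  5. substitute 'm' -> 'l'  (+1)
  6. keep 'a'
  7. keep 't'
  8. keep 'e'
Edit distance = 5
Max length = max(8, 8) = 8
Similarity = 1 - 5/8
= 0.3750


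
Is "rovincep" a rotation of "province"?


Word: "province", Candidate: "rovincep"
Method: check if candidate is substring of word+word
"provinceprovince" contains "rovincep"? Yes
Is rotation = Yes


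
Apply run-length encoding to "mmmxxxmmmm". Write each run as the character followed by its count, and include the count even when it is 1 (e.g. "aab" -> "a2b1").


String: "mmmxxxmmmm"
Scanning for consecutive runs:
  'm' x 3
  'x' x 3
  'm' x 4
RLE = "m3x3m4"


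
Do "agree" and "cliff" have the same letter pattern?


Pattern of "agree": [0, 1, 2, 3, 3]
Pattern of "cliff": [0, 1, 2, 3, 3]
Patterns match
Same pattern = Yes


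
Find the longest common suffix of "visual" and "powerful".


Word 1: "visual"
Word 2: "powerful"
Comparing from end:
  Pos -1: 'l' == 'l'
  Pos -2: 'a' != 'u' (stop)
LCS = "l" (length 1)


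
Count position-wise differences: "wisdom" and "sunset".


Comparing character by character (same length = 6):
  Pos 0: 'w' vs 's' !=
  Pos 1: 'i' vs 'u' !=
  Pos 2: 's' vs 'n' !=
  Pos 3: 'd' vs 's' !=
  Pos 4: 'o' vs 'e' !=
  Pos 5: 'm' vs 't' !=
Hamming distance = 6


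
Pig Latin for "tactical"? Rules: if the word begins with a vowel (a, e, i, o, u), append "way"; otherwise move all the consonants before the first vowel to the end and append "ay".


Word: "tactical"
Starts with consonant(s) → move to end, add 'ay'
Consonant cluster: "t"
Pig Latin = "acticaltay"


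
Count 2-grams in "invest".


Word: "invest" (length 6)
Number of 2-grams = length - 2 + 1 = 6 - 2 + 1
= 5


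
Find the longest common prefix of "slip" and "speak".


Word 1: "slip"
Word 2: "speak"
Comparing from start:
  Pos 0: 's' == 's'
  Pos 1: 'l' != 'p' (stop)
LCP = "s" (length 1)


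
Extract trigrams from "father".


Word: "father" (length 6)
Number of trigrams = 6 - 3 + 1 = 4
  Position 0: "fat"
  Position 1: "ath"
  Position 2: "the"
  Position 3: "her"
Trigrams = "fat", "ath", "the", "her"


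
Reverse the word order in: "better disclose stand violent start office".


Original: "better disclose stand violent start office"
Words (1..n): better | disclose | stand | violent | start | office
Reversed (n..1): office | start | violent | stand | disclose | better
Result = "office start violent stand disclose better"


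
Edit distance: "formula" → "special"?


Word 1: "formula" (length 7)
Word 2: "special" (length 7)
One optimal edit sequence (insert/delete/substitute each cost 1):
  1. substitute 'f' -> 's'  (+1)
  2. substitute 'o' -> 'p'  (+1)
  3. substitute 'r' -> 'e'  (+1)
  4. substitute 'm' -> 'c'  (+1)
  5. substitute 'u' -> 'i'  (+1)
  6. substitute 'l' -> 'a'  (+1)
  7. substitute 'a' -> 'l'  (+1)
Total edit operations: 7
Edit distance = 7


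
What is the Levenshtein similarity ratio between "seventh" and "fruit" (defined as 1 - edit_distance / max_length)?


Word 1: "seventh" (length 7)
Word 2: "fruit" (length 5)
One optimal edit sequence:
  1. delete 's'  (+1)
  2. substitute 'e' -> 'f'  (+1)
  3. substitute 'v' -> 'r'  (+1)
  4. substitute 'e' -> 'u'  (+1)
  5. substitute 'n' -> 'i'  (+1)
  6. keep 't'
  7. delete 'h'  (+1)
Edit distance = 6
Max length = max(7, 5) = 7
Similarity = 1 - 6/7
= 0.1429


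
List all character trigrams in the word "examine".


Word: "examine" (length 7)
Number of trigrams = 7 - 3 + 1 = 5
  Position 0: "exa"
  Position 1: "xam"
  Position 2: "ami"
  Position 3: "min"
  Position 4: "ine"
Trigrams = "exa", "xam", "ami", "min", "ine"


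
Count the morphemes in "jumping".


Word: "jumping"
Morphemes: jump + -ing
Each morpheme carries meaning
= 2 morphemes


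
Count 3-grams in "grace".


Word: "grace" (length 5)
Number of 3-grams = length - 3 + 1 = 5 - 3 + 1
= 3


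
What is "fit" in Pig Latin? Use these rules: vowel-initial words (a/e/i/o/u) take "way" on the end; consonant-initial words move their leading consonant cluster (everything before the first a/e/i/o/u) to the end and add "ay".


Word: "fit"
Starts with consonant(s) → move to end, add 'ay'
Consonant cluster: "f"
Pig Latin = "itfay"


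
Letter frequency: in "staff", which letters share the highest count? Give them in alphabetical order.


Word: "staff"
Letter counts:
  'a': 1
  'f': 2
  's': 1
  't': 1
Maximum count = 2
Most frequent = 'f' (2 times each)


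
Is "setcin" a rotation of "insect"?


Word: "insect", Candidate: "setcin"
Method: check if candidate is substring of word+word
"insectinsect" contains "setcin"? No
Is rotation = No


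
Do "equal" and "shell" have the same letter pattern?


Pattern of "equal": [0, 1, 2, 3, 4]
Pattern of "shell": [0, 1, 2, 3, 3]
Patterns do not match
Same pattern = No


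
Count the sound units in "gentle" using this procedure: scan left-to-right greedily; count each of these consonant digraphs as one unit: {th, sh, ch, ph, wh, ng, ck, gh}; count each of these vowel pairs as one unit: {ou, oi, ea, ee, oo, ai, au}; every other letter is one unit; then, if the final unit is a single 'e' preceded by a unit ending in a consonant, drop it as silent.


Word: "gentle" (6 letters)
Left-to-right scan:
  1. 'g' (letter)
  2. 'e' (letter)
  3. 'n' (letter)
  4. 't' (letter)
  5. 'l' (letter)
  6. 'e' (letter)
Units from scan: 6
Final unit is 'e' after a consonant -> drop as silent (-1)
Sound units = 5 units


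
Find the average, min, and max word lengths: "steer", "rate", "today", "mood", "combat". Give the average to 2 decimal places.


Lengths: "steer"=5, "rate"=4, "today"=5, "mood"=4, "combat"=6
Sum = 24, Count = 5
Average = 24/5 = 4.80
= avg=4.80, min=4, max=6


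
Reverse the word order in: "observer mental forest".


Original: "observer mental forest"
Words (1..n): observer | mental | forest
Reversed (n..1): forest | mental | observer
Result = "forest mental observer"


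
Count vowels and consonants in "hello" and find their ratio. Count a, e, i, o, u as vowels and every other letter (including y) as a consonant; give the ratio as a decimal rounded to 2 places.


Word: "hello"
Vowels (a,e,i,o,u): 2
Consonants: 3
Ratio = 2/3
= 0.67


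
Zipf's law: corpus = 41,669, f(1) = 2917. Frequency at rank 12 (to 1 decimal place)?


Zipf's law: f(r) = f(1) / r
f(1) = 2917
f(12) = 2917 / 12
= 243.1 occurrences


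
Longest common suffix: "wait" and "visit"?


Word 1: "wait"
Word 2: "visit"
Comparing from end:
  Pos -1: 't' == 't'
  Pos -2: 'i' == 'i'
  Pos -3: 'a' != 's' (stop)
LCS = "it" (length 2)


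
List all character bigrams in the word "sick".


Word: "sick" (length 4)
Number of bigrams = 4 - 2 + 1 = 3
  Position 0: "si"
  Position 1: "ic"
  Position 2: "ck"
Bigrams = "si", "ic", "ck"


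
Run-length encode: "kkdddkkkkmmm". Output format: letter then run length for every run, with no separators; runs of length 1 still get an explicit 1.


String: "kkdddkkkkmmm"
Scanning for consecutive runs:
  'k' x 2
  'd' x 3
  'k' x 4
  'm' x 3
RLE = "k2d3k4m3"


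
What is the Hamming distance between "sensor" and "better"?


Comparing character by character (same length = 6):
  Pos 0: 's' vs 'b' !=
  Pos 1: 'e' vs 'e' =
  Pos 2: 'n' vs 't' !=
  Pos 3: 's' vs 't' !=
  Pos 4: 'o' vs 'e' !=
  Pos 5: 'r' vs 'r' =
Hamming distance = 4


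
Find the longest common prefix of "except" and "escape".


Word 1: "except"
Word 2: "escape"
Comparing from start:
  Pos 0: 'e' == 'e'
  Pos 1: 'x' != 's' (stop)
LCP = "e" (length 1)


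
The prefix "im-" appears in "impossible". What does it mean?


Prefix: im-
As in: impossible -> im- + possible
Meaning = not / into


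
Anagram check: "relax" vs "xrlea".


Word 1: "relax" → sorted: aelrx
Word 2: "xrlea" → sorted: aelrx
Same letters? aelrx == aelrx
Anagram = Yes


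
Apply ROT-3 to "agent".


Word: "agent"
Shift: 3
Each letter → (letter + shift) mod 26:
  'a' (0) + 3 = 3 → 'd'
  'g' (6) + 3 = 9 → 'j'
  'e' (4) + 3 = 7 → 'h'
  'n' (13) + 3 = 16 → 'q'
  't' (19) + 3 = 22 → 'w'
Result = "djhqw"


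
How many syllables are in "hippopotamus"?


Word: "hippopotamus"
Syllable breakdown: hip-po-pot-a-mus
Counting: 5 parts
= 5 syllables


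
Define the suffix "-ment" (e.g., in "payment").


Suffix: -ment
As in: payment -> pay + -ment
Meaning = result of action


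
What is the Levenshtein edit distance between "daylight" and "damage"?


Word 1: "daylight" (length 8)
Word 2: "damage" (length 6)
One optimal edit sequence (insert/delete/substitute each cost 1):
  1. keep 'd'
  2. keep 'a'
  3. delete 'y'  (+1)
  4. substitute 'l' -> 'm'  (+1)
  5. substitute 'i' -> 'a'  (+1)
  6. keep 'g'
  7. delete 'h'  (+1)
  8. substitute 't' -> 'e'  (+1)
Total edit operations: 5
Edit distance = 5


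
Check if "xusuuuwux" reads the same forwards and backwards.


Word: "xusuuuwux"
Reversed: "xuwuuusux"
Forward == Backward? xusuuuwux != xuwuuusux
Palindrome = No


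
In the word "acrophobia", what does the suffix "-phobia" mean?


Suffix: -phobia
Example: acrophobia (acro- + -phobia)
Meaning = fear of


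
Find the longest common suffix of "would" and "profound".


Word 1: "would"
Word 2: "profound"
Comparing from end:
  Pos -1: 'd' == 'd'
  Pos -2: 'l' != 'n' (stop)
LCS = "d" (length 1)


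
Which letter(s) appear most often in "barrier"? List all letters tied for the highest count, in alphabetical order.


Word: "barrier"
Letter counts:
  'a': 1
  'b': 1
  'e': 1
  'i': 1
  'r': 3
Maximum count = 3
Most frequent = 'r' (3 times each)


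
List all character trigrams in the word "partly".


Word: "partly" (length 6)
Number of trigrams = 6 - 3 + 1 = 4
  Position 0: "par"
  Position 1: "art"
  Position 2: "rtl"
  Position 3: "tly"
Trigrams = "par", "art", "rtl", "tly"


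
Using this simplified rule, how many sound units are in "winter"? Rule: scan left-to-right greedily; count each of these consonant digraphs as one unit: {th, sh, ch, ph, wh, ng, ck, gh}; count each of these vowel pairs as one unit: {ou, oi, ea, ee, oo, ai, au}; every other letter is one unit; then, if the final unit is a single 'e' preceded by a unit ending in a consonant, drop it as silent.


Word: "winter" (6 letters)
Left-to-right scan:
  [1] 'w' (letter)
  [2] 'i' (letter)
  [3] 'n' (letter)
  [4] 't' (letter)
  [5] 'e' (letter)
  [6] 'r' (letter)
Units from scan: 6
Sound units = 6 units


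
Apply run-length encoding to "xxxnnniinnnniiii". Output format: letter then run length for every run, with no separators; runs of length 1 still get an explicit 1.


String: "xxxnnniinnnniiii"
Scanning for consecutive runs:
  'x' x 3
  'n' x 3
  'i' x 2
  'n' x 4
  'i' x 4
RLE = "x3n3i2n4i4"


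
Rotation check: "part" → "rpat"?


Word: "part", Candidate: "rpat"
Method: check if candidate is substring of word+word
"partpart" contains "rpat"? No
Is rotation = No


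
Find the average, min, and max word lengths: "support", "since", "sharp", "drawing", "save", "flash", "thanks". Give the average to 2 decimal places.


Lengths: "support"=7, "since"=5, "sharp"=5, "drawing"=7, "save"=4, "flash"=5, "thanks"=6
Sum = 39, Count = 7
Average = 39/7 = 5.57
= avg=5.57, min=4, max=7


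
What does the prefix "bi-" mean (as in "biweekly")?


Prefix: bi-
Example: biweekly (bi- + weekly)
Meaning = two


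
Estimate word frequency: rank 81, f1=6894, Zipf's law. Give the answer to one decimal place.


Zipf's law: f(r) = f(1) / r
f(1) = 6894
f(81) = 6894 / 81
= 85.1 occurrences


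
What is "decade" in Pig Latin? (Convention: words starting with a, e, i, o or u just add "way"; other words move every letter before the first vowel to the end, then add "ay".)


Word: "decade"
Starts with consonant(s) → move to end, add 'ay'
Consonant cluster: "d"
Pig Latin = "ecadeday"


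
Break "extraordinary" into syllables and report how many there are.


Word: "extraordinary"
Syllable breakdown: ex | traor | di | nar | y
Counting: 5 parts
= 5 syllables


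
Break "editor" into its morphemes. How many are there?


Word: "editor"
Morphemes: edit + -or
Each morpheme carries meaning
= 2 morphemes


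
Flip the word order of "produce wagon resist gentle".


Original: "produce wagon resist gentle"
Words (1..n): produce | wagon | resist | gentle
Reversed (n..1): gentle | resist | wagon | produce
Result = "gentle resist wagon produce"


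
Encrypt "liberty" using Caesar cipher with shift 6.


Word: "liberty"
Shift: 6
Each letter → (letter + shift) mod 26:
  'l' (11) + 6 = 17 → 'r'
  'i' (8) + 6 = 14 → 'o'
  'b' (1) + 6 = 7 → 'h'
  'e' (4) + 6 = 10 → 'k'
  'r' (17) + 6 = 23 → 'x'
  't' (19) + 6 = 25 → 'z'
  'y' (24) + 6 = 4 → 'e'
Result = "rohkxze"


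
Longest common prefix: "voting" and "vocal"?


Word 1: "voting"
Word 2: "vocal"
Comparing from start:
  Pos 0: 'v' == 'v'
  Pos 1: 'o' == 'o'
  Pos 2: 't' != 'c' (stop)
LCP = "vo" (length 2)


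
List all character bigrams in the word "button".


Word: "button" (length 6)
Number of bigrams = 6 - 2 + 1 = 5
  Position 0: "bu"
  Position 1: "ut"
  Position 2: "tt"
  Position 3: "to"
  Position 4: "on"
Bigrams = "bu", "ut", "tt", "to", "on"


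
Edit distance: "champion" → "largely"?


Word 1: "champion" (length 8)
Word 2: "largely" (length 7)
One optimal edit sequence (insert/delete/substitute each cost 1):
  1. delete 'c'  (+1)
  2. substitute 'h' -> 'l'  (+1)
  3. keep 'a'
  4. substitute 'm' -> 'r'  (+1)
  5. substitute 'p' -> 'g'  (+1)
  6. substitute 'i' -> 'e'  (+1)
  7. substitute 'o' -> 'l'  (+1)
  8. substitute 'n' -> 'y'  (+1)
Total edit operations: 7
Edit distance = 7


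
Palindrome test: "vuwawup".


Word: "vuwawup"
Reversed: "puwawuv"
Forward == Backward? vuwawup != puwawuv
Palindrome = No


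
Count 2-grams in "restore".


Word: "restore" (length 7)
Number of 2-grams = length - 2 + 1 = 7 - 2 + 1
= 6


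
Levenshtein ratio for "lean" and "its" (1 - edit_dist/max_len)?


Word 1: "lean" (length 4)
Word 2: "its" (length 3)
One optimal edit sequence:
  1. delete 'l'  (+1)
  2. substitute 'e' -> 'i'  (+1)
  3. substitute 'a' -> 't'  (+1)
  4. substitute 'n' -> 's'  (+1)
Edit distance = 4
Max length = max(4, 3) = 4
Similarity = 1 - 4/4
= 0.0000


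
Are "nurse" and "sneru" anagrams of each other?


Word 1: "nurse" → sorted: enrsu
Word 2: "sneru" → sorted: enrsu
Same letters? enrsu == enrsu
Anagram = Yes


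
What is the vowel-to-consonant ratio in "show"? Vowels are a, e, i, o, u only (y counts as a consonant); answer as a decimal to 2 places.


Word: "show"
Vowels (a,e,i,o,u): 1
Consonants: 3
Ratio = 1/3
= 0.33


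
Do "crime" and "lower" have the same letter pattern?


Pattern of "crime": [0, 1, 2, 3, 4]
Pattern of "lower": [0, 1, 2, 3, 4]
Patterns match
Same pattern = Yes


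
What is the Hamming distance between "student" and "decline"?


Comparing character by character (same length = 7):
  Pos 0: 's' vs 'd' !=
  Pos 1: 't' vs 'e' !=
  Pos 2: 'u' vs 'c' !=
  Pos 3: 'd' vs 'l' !=
  Pos 4: 'e' vs 'i' !=
  Pos 5: 'n' vs 'n' =
  Pos 6: 't' vs 'e' !=
Hamming distance = 6


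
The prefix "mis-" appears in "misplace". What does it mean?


Prefix: mis-
Example: misplace (mis- + place)
Meaning = wrongly


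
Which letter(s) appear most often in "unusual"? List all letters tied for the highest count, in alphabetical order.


Word: "unusual"
Letter counts:
  'a': 1
  'l': 1
  'n': 1
  's': 1
  'u': 3
Maximum count = 3
Most frequent = 'u' (3 times each)


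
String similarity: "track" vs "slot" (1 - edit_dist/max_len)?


Word 1: "track" (length 5)
Word 2: "slot" (length 4)
One optimal edit sequence:
  1. delete 't'  (+1)
  2. substitute 'r' -> 's'  (+1)
  3. substitute 'a' -> 'l'  (+1)
  4. substitute 'c' -> 'o'  (+1)
  5. substitute 'k' -> 't'  (+1)
Edit distance = 5
Max length = max(5, 4) = 5
Similarity = 1 - 5/5
= 0.0000


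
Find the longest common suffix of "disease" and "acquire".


Word 1: "disease"
Word 2: "acquire"
Comparing from end:
  Pos -1: 'e' == 'e'
  Pos -2: 's' != 'r' (stop)
LCS = "e" (length 1)


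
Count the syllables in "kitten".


Word: "kitten"
Syllable breakdown: kit / ten
Counting: 2 parts
= 2 syllables


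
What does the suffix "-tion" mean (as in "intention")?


Suffix: -tion
Example: intention (intend + -tion, with a spelling change)
Meaning = act or process


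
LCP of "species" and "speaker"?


Word 1: "species"
Word 2: "speaker"
Comparing from start:
  Pos 0: 's' == 's'
  Pos 1: 'p' == 'p'
  Pos 2: 'e' == 'e'
  Pos 3: 'c' != 'a' (stop)
LCP = "spe" (length 3)


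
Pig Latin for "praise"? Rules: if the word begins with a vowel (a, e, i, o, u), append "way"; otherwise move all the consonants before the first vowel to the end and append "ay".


Word: "praise"
Starts with consonant(s) → move to end, add 'ay'
Consonant cluster: "pr"
Pig Latin = "aisepray"


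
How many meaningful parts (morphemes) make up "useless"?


Word: "useless"
Morphemes: use / -less
Each morpheme carries meaning
= 2 morphemes


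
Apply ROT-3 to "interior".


Word: "interior"
Shift: 3
Each letter → (letter + shift) mod 26:
  'i' (8) + 3 = 11 → 'l'
  'n' (13) + 3 = 16 → 'q'
  't' (19) + 3 = 22 → 'w'
  'e' (4) + 3 = 7 → 'h'
  'r' (17) + 3 = 20 → 'u'
  'i' (8) + 3 = 11 → 'l'
  'o' (14) + 3 = 17 → 'r'
  'r' (17) + 3 = 20 → 'u'
Result = "lqwhulru"


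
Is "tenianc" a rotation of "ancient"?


Word: "ancient", Candidate: "tenianc"
Method: check if candidate is substring of word+word
"ancientancient" contains "tenianc"? No
Is rotation = No


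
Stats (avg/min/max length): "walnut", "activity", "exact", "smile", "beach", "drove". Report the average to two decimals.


Lengths: "walnut"=6, "activity"=8, "exact"=5, "smile"=5, "beach"=5, "drove"=5
Sum = 34, Count = 6
Average = 34/6 = 5.67
= avg=5.67, min=5, max=8


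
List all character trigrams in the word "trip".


Word: "trip" (length 4)
Number of trigrams = 4 - 3 + 1 = 2
  Position 0: "tri"
  Position 1: "rip"
Trigrams = "tri", "rip"


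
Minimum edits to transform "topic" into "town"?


Word 1: "topic" (length 5)
Word 2: "town" (length 4)
One optimal edit sequence (insert/delete/substitute each cost 1):
  1. keep 't'
  2. keep 'o'
  3. delete 'p'  (+1)
  4. substitute 'i' -> 'w'  (+1)
  5. substitute 'c' -> 'n'  (+1)
Total edit operations: 3
Edit distance = 3


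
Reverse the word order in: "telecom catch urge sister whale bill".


Original: "telecom catch urge sister whale bill"
Words (1..n): telecom | catch | urge | sister | whale | bill
Reversed (n..1): bill | whale | sister | urge | catch | telecom
Result = "bill whale sister urge catch telecom"


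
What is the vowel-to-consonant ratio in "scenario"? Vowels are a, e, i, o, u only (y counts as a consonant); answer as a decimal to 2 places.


Word: "scenario"
Vowels (a,e,i,o,u): 4
Consonants: 4
Ratio = 4/4
= 1.00
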